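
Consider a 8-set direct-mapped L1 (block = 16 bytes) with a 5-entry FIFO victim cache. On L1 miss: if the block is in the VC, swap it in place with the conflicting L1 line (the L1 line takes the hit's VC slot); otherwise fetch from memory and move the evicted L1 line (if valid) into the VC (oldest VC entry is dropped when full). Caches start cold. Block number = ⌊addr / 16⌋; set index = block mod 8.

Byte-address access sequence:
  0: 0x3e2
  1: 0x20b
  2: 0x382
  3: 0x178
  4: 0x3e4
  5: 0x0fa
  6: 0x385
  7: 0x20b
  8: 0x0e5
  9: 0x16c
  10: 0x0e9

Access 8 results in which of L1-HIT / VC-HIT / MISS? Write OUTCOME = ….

#0 0x3e2→b62/s6 MISS; vc=[]
#1 0x20b→b32/s0 MISS; vc=[]
#2 0x382→b56/s0 MISS; vc=[32]
#3 0x178→b23/s7 MISS; vc=[32]
#4 0x3e4→b62/s6 L1-HIT; vc=[32]
#5 0xfa→b15/s7 MISS; vc=[32,23]
#6 0x385→b56/s0 L1-HIT; vc=[32,23]
#7 0x20b→b32/s0 VC-HIT; vc=[56,23]
#8 0xe5→b14/s6 MISS; vc=[56,23,62]
#9 0x16c→b22/s6 MISS; vc=[56,23,62,14]
#10 0xe9→b14/s6 VC-HIT; vc=[56,23,62,22]

OUTCOME = MISS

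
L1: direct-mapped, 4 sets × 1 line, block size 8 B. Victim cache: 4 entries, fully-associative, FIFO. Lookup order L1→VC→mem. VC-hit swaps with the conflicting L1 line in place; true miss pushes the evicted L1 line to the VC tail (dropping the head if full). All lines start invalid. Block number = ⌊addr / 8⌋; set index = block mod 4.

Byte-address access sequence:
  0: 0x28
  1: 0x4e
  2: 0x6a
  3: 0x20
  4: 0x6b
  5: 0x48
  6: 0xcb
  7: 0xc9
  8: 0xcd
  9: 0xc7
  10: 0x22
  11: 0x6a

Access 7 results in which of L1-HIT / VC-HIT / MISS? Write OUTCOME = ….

#0 0x28→b5/s1 MISS; vc=[]
#1 0x4e→b9/s1 MISS; vc=[5]
#2 0x6a→b13/s1 MISS; vc=[5,9]
#3 0x20→b4/s0 MISS; vc=[5,9]
#4 0x6b→b13/s1 L1-HIT; vc=[5,9]
#5 0x48→b9/s1 VC-HIT; vc=[5,13]
#6 0xcb→b25/s1 MISS; vc=[5,13,9]
#7 0xc9→b25/s1 L1-HIT; vc=[5,13,9]
#8 0xcd→b25/s1 L1-HIT; vc=[5,13,9]
#9 0xc7→b24/s0 MISS; vc=[5,13,9,4]
#10 0x22→b4/s0 VC-HIT; vc=[5,13,9,24]
#11 0x6a→b13/s1 VC-HIT; vc=[5,25,9,24]

OUTCOME = L1-HIT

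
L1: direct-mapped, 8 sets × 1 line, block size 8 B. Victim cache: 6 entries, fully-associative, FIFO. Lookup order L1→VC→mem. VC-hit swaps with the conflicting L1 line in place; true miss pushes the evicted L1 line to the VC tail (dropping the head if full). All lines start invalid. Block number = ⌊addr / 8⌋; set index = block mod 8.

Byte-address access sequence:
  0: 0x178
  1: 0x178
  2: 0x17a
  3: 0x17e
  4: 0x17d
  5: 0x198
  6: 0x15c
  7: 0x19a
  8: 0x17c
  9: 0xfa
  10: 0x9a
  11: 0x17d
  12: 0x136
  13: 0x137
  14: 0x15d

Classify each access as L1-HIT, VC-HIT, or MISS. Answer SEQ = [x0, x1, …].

#0 0x178→b47/s7 MISS; vc=[]
#1 0x178→b47/s7 L1-HIT; vc=[]
#2 0x17a→b47/s7 L1-HIT; vc=[]
#3 0x17e→b47/s7 L1-HIT; vc=[]
#4 0x17d→b47/s7 L1-HIT; vc=[]
#5 0x198→b51/s3 MISS; vc=[]
#6 0x15c→b43/s3 MISS; vc=[51]
#7 0x19a→b51/s3 VC-HIT; vc=[43]
#8 0x17c→b47/s7 L1-HIT; vc=[43]
#9 0xfa→b31/s7 MISS; vc=[43,47]
#10 0x9a→b19/s3 MISS; vc=[43,47,51]
#11 0x17d→b47/s7 VC-HIT; vc=[43,31,51]
#12 0x136→b38/s6 MISS; vc=[43,31,51]
#13 0x137→b38/s6 L1-HIT; vc=[43,31,51]
#14 0x15d→b43/s3 VC-HIT; vc=[19,31,51]

SEQ = [MISS, L1-HIT, L1-HIT, L1-HIT, L1-HIT, MISS, MISS, VC-HIT, L1-HIT, MISS, MISS, VC-HIT, MISS, L1-HIT, VC-HIT]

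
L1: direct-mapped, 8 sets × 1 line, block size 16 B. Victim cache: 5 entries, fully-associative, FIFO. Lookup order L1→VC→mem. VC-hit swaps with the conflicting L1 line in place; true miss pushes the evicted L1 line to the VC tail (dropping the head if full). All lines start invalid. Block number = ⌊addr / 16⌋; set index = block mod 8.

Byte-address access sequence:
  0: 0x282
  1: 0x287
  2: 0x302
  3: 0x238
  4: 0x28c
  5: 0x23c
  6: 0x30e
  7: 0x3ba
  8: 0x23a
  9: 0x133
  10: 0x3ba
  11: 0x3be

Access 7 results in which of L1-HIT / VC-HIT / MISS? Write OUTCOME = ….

OUTCOME = MISS

  [0] addr=0x282 blk=40 s=0: MISS | VC []
  [1] addr=0x287 blk=40 s=0: L1-HIT | VC []
  [2] addr=0x302 blk=48 s=0: MISS | VC [40]
  [3] addr=0x238 blk=35 s=3: MISS | VC [40]
  [4] addr=0x28c blk=40 s=0: VC-HIT | VC [48]
  [5] addr=0x23c blk=35 s=3: L1-HIT | VC [48]
  [6] addr=0x30e blk=48 s=0: VC-HIT | VC [40]
  [7] addr=0x3ba blk=59 s=3: MISS | VC [40, 35]
  [8] addr=0x23a blk=35 s=3: VC-HIT | VC [40, 59]
  [9] addr=0x133 blk=19 s=3: MISS | VC [40, 59, 35]
  [10] addr=0x3ba blk=59 s=3: VC-HIT | VC [40, 19, 35]
  [11] addr=0x3be blk=59 s=3: L1-HIT | VC [40, 19, 35]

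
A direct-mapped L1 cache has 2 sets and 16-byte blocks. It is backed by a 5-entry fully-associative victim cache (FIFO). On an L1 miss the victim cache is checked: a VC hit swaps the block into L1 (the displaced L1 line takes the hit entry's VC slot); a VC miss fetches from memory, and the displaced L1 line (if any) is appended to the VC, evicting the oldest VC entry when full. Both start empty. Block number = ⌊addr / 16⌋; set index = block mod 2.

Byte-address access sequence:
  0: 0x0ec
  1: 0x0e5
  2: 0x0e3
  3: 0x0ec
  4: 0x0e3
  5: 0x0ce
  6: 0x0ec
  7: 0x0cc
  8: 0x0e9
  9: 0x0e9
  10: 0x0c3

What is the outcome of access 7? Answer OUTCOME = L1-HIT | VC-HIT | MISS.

  [0] addr=0xec blk=14 s=0: MISS | VC []
  [1] addr=0xe5 blk=14 s=0: L1-HIT | VC []
  [2] addr=0xe3 blk=14 s=0: L1-HIT | VC []
  [3] addr=0xec blk=14 s=0: L1-HIT | VC []
  [4] addr=0xe3 blk=14 s=0: L1-HIT | VC []
  [5] addr=0xce blk=12 s=0: MISS | VC [14]
  [6] addr=0xec blk=14 s=0: VC-HIT | VC [12]
  [7] addr=0xcc blk=12 s=0: VC-HIT | VC [14]
  [8] addr=0xe9 blk=14 s=0: VC-HIT | VC [12]
  [9] addr=0xe9 blk=14 s=0: L1-HIT | VC [12]
  [10] addr=0xc3 blk=12 s=0: VC-HIT | VC [14]

OUTCOME = VC-HIT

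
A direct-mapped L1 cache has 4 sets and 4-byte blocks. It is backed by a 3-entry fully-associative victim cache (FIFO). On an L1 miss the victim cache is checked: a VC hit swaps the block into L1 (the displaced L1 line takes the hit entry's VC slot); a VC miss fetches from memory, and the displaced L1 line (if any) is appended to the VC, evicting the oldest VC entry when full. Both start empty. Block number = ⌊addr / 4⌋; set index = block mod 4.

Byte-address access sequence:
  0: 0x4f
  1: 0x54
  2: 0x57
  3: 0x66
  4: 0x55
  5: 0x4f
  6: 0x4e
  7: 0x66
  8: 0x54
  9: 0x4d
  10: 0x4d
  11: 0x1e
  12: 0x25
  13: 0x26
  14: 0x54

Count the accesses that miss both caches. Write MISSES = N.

0: 0x4f (blk 19, set 3) → MISS  vc=[]
1: 0x54 (blk 21, set 1) → MISS  vc=[]
2: 0x57 (blk 21, set 1) → L1-HIT  vc=[]
3: 0x66 (blk 25, set 1) → MISS  vc=[21]
4: 0x55 (blk 21, set 1) → VC-HIT  vc=[25]
5: 0x4f (blk 19, set 3) → L1-HIT  vc=[25]
6: 0x4e (blk 19, set 3) → L1-HIT  vc=[25]
7: 0x66 (blk 25, set 1) → VC-HIT  vc=[21]
8: 0x54 (blk 21, set 1) → VC-HIT  vc=[25]
9: 0x4d (blk 19, set 3) → L1-HIT  vc=[25]
10: 0x4d (blk 19, set 3) → L1-HIT  vc=[25]
11: 0x1e (blk 7, set 3) → MISS  vc=[25, 19]
12: 0x25 (blk 9, set 1) → MISS  vc=[25, 19, 21]
13: 0x26 (blk 9, set 1) → L1-HIT  vc=[25, 19, 21]
14: 0x54 (blk 21, set 1) → VC-HIT  vc=[25, 19, 9]

MISSES = 5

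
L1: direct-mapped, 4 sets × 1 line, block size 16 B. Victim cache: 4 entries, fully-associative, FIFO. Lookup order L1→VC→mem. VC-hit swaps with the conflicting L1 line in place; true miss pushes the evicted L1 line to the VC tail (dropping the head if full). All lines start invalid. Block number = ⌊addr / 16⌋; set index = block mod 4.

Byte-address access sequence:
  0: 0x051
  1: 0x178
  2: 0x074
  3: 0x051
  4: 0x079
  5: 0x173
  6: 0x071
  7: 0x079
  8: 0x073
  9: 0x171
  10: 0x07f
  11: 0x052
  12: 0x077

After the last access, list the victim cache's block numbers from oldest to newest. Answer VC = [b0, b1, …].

  [0] addr=0x51 blk=5 s=1: MISS | VC []
  [1] addr=0x178 blk=23 s=3: MISS | VC []
  [2] addr=0x74 blk=7 s=3: MISS | VC [23]
  [3] addr=0x51 blk=5 s=1: L1-HIT | VC [23]
  [4] addr=0x79 blk=7 s=3: L1-HIT | VC [23]
  [5] addr=0x173 blk=23 s=3: VC-HIT | VC [7]
  [6] addr=0x71 blk=7 s=3: VC-HIT | VC [23]
  [7] addr=0x79 blk=7 s=3: L1-HIT | VC [23]
  [8] addr=0x73 blk=7 s=3: L1-HIT | VC [23]
  [9] addr=0x171 blk=23 s=3: VC-HIT | VC [7]
  [10] addr=0x7f blk=7 s=3: VC-HIT | VC [23]
  [11] addr=0x52 blk=5 s=1: L1-HIT | VC [23]
  [12] addr=0x77 blk=7 s=3: L1-HIT | VC [23]

VC = [23]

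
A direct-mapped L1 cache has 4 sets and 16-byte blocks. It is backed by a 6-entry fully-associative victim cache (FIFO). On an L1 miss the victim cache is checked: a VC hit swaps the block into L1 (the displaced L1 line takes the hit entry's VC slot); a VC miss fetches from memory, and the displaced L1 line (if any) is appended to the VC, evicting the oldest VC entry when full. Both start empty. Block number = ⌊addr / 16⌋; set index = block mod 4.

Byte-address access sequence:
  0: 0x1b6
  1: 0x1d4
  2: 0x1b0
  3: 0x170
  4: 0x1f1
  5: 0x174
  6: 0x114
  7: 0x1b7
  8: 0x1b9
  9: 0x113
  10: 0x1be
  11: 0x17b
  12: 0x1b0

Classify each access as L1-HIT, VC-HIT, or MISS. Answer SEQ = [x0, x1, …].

0: 0x1b6 (blk 27, set 3) → MISS  vc=[]
1: 0x1d4 (blk 29, set 1) → MISS  vc=[]
2: 0x1b0 (blk 27, set 3) → L1-HIT  vc=[]
3: 0x170 (blk 23, set 3) → MISS  vc=[27]
4: 0x1f1 (blk 31, set 3) → MISS  vc=[27, 23]
5: 0x174 (blk 23, set 3) → VC-HIT  vc=[27, 31]
6: 0x114 (blk 17, set 1) → MISS  vc=[27, 31, 29]
7: 0x1b7 (blk 27, set 3) → VC-HIT  vc=[23, 31, 29]
8: 0x1b9 (blk 27, set 3) → L1-HIT  vc=[23, 31, 29]
9: 0x113 (blk 17, set 1) → L1-HIT  vc=[23, 31, 29]
10: 0x1be (blk 27, set 3) → L1-HIT  vc=[23, 31, 29]
11: 0x17b (blk 23, set 3) → VC-HIT  vc=[27, 31, 29]
12: 0x1b0 (blk 27, set 3) → VC-HIT  vc=[23, 31, 29]

SEQ = [MISS, MISS, L1-HIT, MISS, MISS, VC-HIT, MISS, VC-HIT, L1-HIT, L1-HIT, L1-HIT, VC-HIT, VC-HIT]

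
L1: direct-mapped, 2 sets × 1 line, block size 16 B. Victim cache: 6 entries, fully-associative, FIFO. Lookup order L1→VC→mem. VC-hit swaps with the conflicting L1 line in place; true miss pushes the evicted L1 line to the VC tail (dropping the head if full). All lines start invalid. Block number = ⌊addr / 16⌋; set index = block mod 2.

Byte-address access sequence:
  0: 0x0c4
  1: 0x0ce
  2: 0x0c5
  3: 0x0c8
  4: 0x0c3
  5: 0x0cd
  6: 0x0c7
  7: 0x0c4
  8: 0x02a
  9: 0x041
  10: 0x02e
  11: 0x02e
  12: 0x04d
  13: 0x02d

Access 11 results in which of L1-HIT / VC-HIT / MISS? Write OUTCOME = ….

  [0] addr=0xc4 blk=12 s=0: MISS | VC []
  [1] addr=0xce blk=12 s=0: L1-HIT | VC []
  [2] addr=0xc5 blk=12 s=0: L1-HIT | VC []
  [3] addr=0xc8 blk=12 s=0: L1-HIT | VC []
  [4] addr=0xc3 blk=12 s=0: L1-HIT | VC []
  [5] addr=0xcd blk=12 s=0: L1-HIT | VC []
  [6] addr=0xc7 blk=12 s=0: L1-HIT | VC []
  [7] addr=0xc4 blk=12 s=0: L1-HIT | VC []
  [8] addr=0x2a blk=2 s=0: MISS | VC [12]
  [9] addr=0x41 blk=4 s=0: MISS | VC [12, 2]
  [10] addr=0x2e blk=2 s=0: VC-HIT | VC [12, 4]
  [11] addr=0x2e blk=2 s=0: L1-HIT | VC [12, 4]
  [12] addr=0x4d blk=4 s=0: VC-HIT | VC [12, 2]
  [13] addr=0x2d blk=2 s=0: VC-HIT | VC [12, 4]

OUTCOME = L1-HIT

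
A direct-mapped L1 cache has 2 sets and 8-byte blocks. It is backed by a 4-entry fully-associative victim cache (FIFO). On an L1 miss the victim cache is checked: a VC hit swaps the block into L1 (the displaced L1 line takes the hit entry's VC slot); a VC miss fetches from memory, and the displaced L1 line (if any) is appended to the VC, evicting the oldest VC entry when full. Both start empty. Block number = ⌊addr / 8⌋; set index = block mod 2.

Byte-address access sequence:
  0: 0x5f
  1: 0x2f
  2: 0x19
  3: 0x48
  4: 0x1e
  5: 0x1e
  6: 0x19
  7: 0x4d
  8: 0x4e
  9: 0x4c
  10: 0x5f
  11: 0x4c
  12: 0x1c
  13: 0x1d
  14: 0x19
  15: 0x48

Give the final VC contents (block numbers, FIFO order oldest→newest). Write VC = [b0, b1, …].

VC = [11, 5, 3]

#0 0x5f→b11/s1 MISS; vc=[]
#1 0x2f→b5/s1 MISS; vc=[11]
#2 0x19→b3/s1 MISS; vc=[11,5]
#3 0x48→b9/s1 MISS; vc=[11,5,3]
#4 0x1e→b3/s1 VC-HIT; vc=[11,5,9]
#5 0x1e→b3/s1 L1-HIT; vc=[11,5,9]
#6 0x19→b3/s1 L1-HIT; vc=[11,5,9]
#7 0x4d→b9/s1 VC-HIT; vc=[11,5,3]
#8 0x4e→b9/s1 L1-HIT; vc=[11,5,3]
#9 0x4c→b9/s1 L1-HIT; vc=[11,5,3]
#10 0x5f→b11/s1 VC-HIT; vc=[9,5,3]
#11 0x4c→b9/s1 VC-HIT; vc=[11,5,3]
#12 0x1c→b3/s1 VC-HIT; vc=[11,5,9]
#13 0x1d→b3/s1 L1-HIT; vc=[11,5,9]
#14 0x19→b3/s1 L1-HIT; vc=[11,5,9]
#15 0x48→b9/s1 VC-HIT; vc=[11,5,3]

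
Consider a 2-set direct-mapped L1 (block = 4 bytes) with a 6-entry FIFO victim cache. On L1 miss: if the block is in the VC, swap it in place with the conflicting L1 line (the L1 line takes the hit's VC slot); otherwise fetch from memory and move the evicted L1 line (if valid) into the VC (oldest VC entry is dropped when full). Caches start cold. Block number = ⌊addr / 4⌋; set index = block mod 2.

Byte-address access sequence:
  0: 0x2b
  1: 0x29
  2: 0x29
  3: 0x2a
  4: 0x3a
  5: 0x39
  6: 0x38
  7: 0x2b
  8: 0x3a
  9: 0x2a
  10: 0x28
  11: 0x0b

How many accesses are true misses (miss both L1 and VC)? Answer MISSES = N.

#0 0x2b→b10/s0 MISS; vc=[]
#1 0x29→b10/s0 L1-HIT; vc=[]
#2 0x29→b10/s0 L1-HIT; vc=[]
#3 0x2a→b10/s0 L1-HIT; vc=[]
#4 0x3a→b14/s0 MISS; vc=[10]
#5 0x39→b14/s0 L1-HIT; vc=[10]
#6 0x38→b14/s0 L1-HIT; vc=[10]
#7 0x2b→b10/s0 VC-HIT; vc=[14]
#8 0x3a→b14/s0 VC-HIT; vc=[10]
#9 0x2a→b10/s0 VC-HIT; vc=[14]
#10 0x28→b10/s0 L1-HIT; vc=[14]
#11 0xb→b2/s0 MISS; vc=[14,10]

MISSES = 3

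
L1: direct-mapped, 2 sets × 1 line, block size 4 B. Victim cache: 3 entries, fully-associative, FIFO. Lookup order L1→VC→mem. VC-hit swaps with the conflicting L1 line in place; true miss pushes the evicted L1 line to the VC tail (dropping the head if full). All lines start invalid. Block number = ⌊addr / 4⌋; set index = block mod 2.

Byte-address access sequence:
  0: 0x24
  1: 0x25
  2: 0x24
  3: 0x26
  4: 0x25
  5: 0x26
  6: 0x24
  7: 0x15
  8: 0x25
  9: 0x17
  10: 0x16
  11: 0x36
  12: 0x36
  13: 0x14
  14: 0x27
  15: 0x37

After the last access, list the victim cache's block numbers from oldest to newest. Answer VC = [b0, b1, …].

#0 0x24→b9/s1 MISS; vc=[]
#1 0x25→b9/s1 L1-HIT; vc=[]
#2 0x24→b9/s1 L1-HIT; vc=[]
#3 0x26→b9/s1 L1-HIT; vc=[]
#4 0x25→b9/s1 L1-HIT; vc=[]
#5 0x26→b9/s1 L1-HIT; vc=[]
#6 0x24→b9/s1 L1-HIT; vc=[]
#7 0x15→b5/s1 MISS; vc=[9]
#8 0x25→b9/s1 VC-HIT; vc=[5]
#9 0x17→b5/s1 VC-HIT; vc=[9]
#10 0x16→b5/s1 L1-HIT; vc=[9]
#11 0x36→b13/s1 MISS; vc=[9,5]
#12 0x36→b13/s1 L1-HIT; vc=[9,5]
#13 0x14→b5/s1 VC-HIT; vc=[9,13]
#14 0x27→b9/s1 VC-HIT; vc=[5,13]
#15 0x37→b13/s1 VC-HIT; vc=[5,9]

VC = [5, 9]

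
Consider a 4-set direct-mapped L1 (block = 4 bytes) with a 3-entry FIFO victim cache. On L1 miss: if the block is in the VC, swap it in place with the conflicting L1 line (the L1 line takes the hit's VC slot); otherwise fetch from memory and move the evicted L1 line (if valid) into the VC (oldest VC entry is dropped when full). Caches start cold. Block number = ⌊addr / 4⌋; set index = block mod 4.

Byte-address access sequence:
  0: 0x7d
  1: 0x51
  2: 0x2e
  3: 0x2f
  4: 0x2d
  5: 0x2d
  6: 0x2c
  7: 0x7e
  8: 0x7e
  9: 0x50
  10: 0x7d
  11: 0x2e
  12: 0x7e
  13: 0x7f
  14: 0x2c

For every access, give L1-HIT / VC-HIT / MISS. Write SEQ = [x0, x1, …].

SEQ = [MISS, MISS, MISS, L1-HIT, L1-HIT, L1-HIT, L1-HIT, VC-HIT, L1-HIT, L1-HIT, L1-HIT, VC-HIT, VC-HIT, L1-HIT, VC-HIT]

0: 0x7d (blk 31, set 3) → MISS  vc=[]
1: 0x51 (blk 20, set 0) → MISS  vc=[]
2: 0x2e (blk 11, set 3) → MISS  vc=[31]
3: 0x2f (blk 11, set 3) → L1-HIT  vc=[31]
4: 0x2d (blk 11, set 3) → L1-HIT  vc=[31]
5: 0x2d (blk 11, set 3) → L1-HIT  vc=[31]
6: 0x2c (blk 11, set 3) → L1-HIT  vc=[31]
7: 0x7e (blk 31, set 3) → VC-HIT  vc=[11]
8: 0x7e (blk 31, set 3) → L1-HIT  vc=[11]
9: 0x50 (blk 20, set 0) → L1-HIT  vc=[11]
10: 0x7d (blk 31, set 3) → L1-HIT  vc=[11]
11: 0x2e (blk 11, set 3) → VC-HIT  vc=[31]
12: 0x7e (blk 31, set 3) → VC-HIT  vc=[11]
13: 0x7f (blk 31, set 3) → L1-HIT  vc=[11]
14: 0x2c (blk 11, set 3) → VC-HIT  vc=[31]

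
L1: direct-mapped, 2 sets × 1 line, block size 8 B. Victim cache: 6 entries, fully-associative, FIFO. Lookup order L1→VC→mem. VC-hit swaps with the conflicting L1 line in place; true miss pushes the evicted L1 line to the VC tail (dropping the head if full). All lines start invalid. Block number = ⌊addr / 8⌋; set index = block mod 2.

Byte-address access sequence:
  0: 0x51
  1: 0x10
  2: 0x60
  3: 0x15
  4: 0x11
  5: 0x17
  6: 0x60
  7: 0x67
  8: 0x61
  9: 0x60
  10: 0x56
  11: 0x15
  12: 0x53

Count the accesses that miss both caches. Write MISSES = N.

MISSES = 3

0: 0x51 (blk 10, set 0) → MISS  vc=[]
1: 0x10 (blk 2, set 0) → MISS  vc=[10]
2: 0x60 (blk 12, set 0) → MISS  vc=[10, 2]
3: 0x15 (blk 2, set 0) → VC-HIT  vc=[10, 12]
4: 0x11 (blk 2, set 0) → L1-HIT  vc=[10, 12]
5: 0x17 (blk 2, set 0) → L1-HIT  vc=[10, 12]
6: 0x60 (blk 12, set 0) → VC-HIT  vc=[10, 2]
7: 0x67 (blk 12, set 0) → L1-HIT  vc=[10, 2]
8: 0x61 (blk 12, set 0) → L1-HIT  vc=[10, 2]
9: 0x60 (blk 12, set 0) → L1-HIT  vc=[10, 2]
10: 0x56 (blk 10, set 0) → VC-HIT  vc=[12, 2]
11: 0x15 (blk 2, set 0) → VC-HIT  vc=[12, 10]
12: 0x53 (blk 10, set 0) → VC-HIT  vc=[12, 2]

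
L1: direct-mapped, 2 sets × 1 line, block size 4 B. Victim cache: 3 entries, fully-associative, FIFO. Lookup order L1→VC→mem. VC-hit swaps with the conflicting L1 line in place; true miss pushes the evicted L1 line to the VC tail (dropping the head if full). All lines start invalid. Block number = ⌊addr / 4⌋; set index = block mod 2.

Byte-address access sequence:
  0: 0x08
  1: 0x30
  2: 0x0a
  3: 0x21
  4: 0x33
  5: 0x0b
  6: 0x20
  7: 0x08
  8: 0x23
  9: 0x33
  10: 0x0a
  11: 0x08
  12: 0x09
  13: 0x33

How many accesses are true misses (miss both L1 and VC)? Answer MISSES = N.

MISSES = 3

#0 0x8→b2/s0 MISS; vc=[]
#1 0x30→b12/s0 MISS; vc=[2]
#2 0xa→b2/s0 VC-HIT; vc=[12]
#3 0x21→b8/s0 MISS; vc=[12,2]
#4 0x33→b12/s0 VC-HIT; vc=[8,2]
#5 0xb→b2/s0 VC-HIT; vc=[8,12]
#6 0x20→b8/s0 VC-HIT; vc=[2,12]
#7 0x8→b2/s0 VC-HIT; vc=[8,12]
#8 0x23→b8/s0 VC-HIT; vc=[2,12]
#9 0x33→b12/s0 VC-HIT; vc=[2,8]
#10 0xa→b2/s0 VC-HIT; vc=[12,8]
#11 0x8→b2/s0 L1-HIT; vc=[12,8]
#12 0x9→b2/s0 L1-HIT; vc=[12,8]
#13 0x33→b12/s0 VC-HIT; vc=[2,8]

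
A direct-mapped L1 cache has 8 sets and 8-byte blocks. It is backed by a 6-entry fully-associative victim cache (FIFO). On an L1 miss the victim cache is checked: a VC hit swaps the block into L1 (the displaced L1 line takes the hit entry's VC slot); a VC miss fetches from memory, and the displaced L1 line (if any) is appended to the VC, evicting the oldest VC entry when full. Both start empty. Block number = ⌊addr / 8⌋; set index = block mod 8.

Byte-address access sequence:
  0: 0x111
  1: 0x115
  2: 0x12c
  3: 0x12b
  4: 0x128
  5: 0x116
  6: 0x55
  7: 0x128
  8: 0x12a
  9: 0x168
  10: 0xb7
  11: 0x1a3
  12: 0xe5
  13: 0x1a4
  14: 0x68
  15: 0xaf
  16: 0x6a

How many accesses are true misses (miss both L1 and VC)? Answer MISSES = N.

#0 0x111→b34/s2 MISS; vc=[]
#1 0x115→b34/s2 L1-HIT; vc=[]
#2 0x12c→b37/s5 MISS; vc=[]
#3 0x12b→b37/s5 L1-HIT; vc=[]
#4 0x128→b37/s5 L1-HIT; vc=[]
#5 0x116→b34/s2 L1-HIT; vc=[]
#6 0x55→b10/s2 MISS; vc=[34]
#7 0x128→b37/s5 L1-HIT; vc=[34]
#8 0x12a→b37/s5 L1-HIT; vc=[34]
#9 0x168→b45/s5 MISS; vc=[34,37]
#10 0xb7→b22/s6 MISS; vc=[34,37]
#11 0x1a3→b52/s4 MISS; vc=[34,37]
#12 0xe5→b28/s4 MISS; vc=[34,37,52]
#13 0x1a4→b52/s4 VC-HIT; vc=[34,37,28]
#14 0x68→b13/s5 MISS; vc=[34,37,28,45]
#15 0xaf→b21/s5 MISS; vc=[34,37,28,45,13]
#16 0x6a→b13/s5 VC-HIT; vc=[34,37,28,45,21]

MISSES = 9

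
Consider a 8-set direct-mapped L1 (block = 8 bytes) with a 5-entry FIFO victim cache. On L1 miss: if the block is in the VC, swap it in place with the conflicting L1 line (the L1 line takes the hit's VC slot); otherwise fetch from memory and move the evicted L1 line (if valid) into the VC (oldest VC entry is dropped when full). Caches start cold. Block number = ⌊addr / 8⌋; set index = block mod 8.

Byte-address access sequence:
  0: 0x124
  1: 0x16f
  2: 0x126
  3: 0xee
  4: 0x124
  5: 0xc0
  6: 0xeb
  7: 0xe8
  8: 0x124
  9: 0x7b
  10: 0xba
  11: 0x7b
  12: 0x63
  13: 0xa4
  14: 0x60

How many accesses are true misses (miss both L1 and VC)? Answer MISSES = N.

  [0] addr=0x124 blk=36 s=4: MISS | VC []
  [1] addr=0x16f blk=45 s=5: MISS | VC []
  [2] addr=0x126 blk=36 s=4: L1-HIT | VC []
  [3] addr=0xee blk=29 s=5: MISS | VC [45]
  [4] addr=0x124 blk=36 s=4: L1-HIT | VC [45]
  [5] addr=0xc0 blk=24 s=0: MISS | VC [45]
  [6] addr=0xeb blk=29 s=5: L1-HIT | VC [45]
  [7] addr=0xe8 blk=29 s=5: L1-HIT | VC [45]
  [8] addr=0x124 blk=36 s=4: L1-HIT | VC [45]
  [9] addr=0x7b blk=15 s=7: MISS | VC [45]
  [10] addr=0xba blk=23 s=7: MISS | VC [45, 15]
  [11] addr=0x7b blk=15 s=7: VC-HIT | VC [45, 23]
  [12] addr=0x63 blk=12 s=4: MISS | VC [45, 23, 36]
  [13] addr=0xa4 blk=20 s=4: MISS | VC [45, 23, 36, 12]
  [14] addr=0x60 blk=12 s=4: VC-HIT | VC [45, 23, 36, 20]

MISSES = 8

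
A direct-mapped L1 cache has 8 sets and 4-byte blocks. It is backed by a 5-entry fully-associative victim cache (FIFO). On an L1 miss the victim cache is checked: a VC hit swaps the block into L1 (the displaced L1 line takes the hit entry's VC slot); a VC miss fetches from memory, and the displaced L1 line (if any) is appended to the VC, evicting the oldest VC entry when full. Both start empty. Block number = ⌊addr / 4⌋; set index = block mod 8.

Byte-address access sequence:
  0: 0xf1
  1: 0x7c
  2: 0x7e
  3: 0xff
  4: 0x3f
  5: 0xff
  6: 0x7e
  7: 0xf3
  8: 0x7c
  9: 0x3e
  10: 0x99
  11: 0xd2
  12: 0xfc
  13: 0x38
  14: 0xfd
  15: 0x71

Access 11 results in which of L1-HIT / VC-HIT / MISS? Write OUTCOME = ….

OUTCOME = MISS

0: 0xf1 (blk 60, set 4) → MISS  vc=[]
1: 0x7c (blk 31, set 7) → MISS  vc=[]
2: 0x7e (blk 31, set 7) → L1-HIT  vc=[]
3: 0xff (blk 63, set 7) → MISS  vc=[31]
4: 0x3f (blk 15, set 7) → MISS  vc=[31, 63]
5: 0xff (blk 63, set 7) → VC-HIT  vc=[31, 15]
6: 0x7e (blk 31, set 7) → VC-HIT  vc=[63, 15]
7: 0xf3 (blk 60, set 4) → L1-HIT  vc=[63, 15]
8: 0x7c (blk 31, set 7) → L1-HIT  vc=[63, 15]
9: 0x3e (blk 15, set 7) → VC-HIT  vc=[63, 31]
10: 0x99 (blk 38, set 6) → MISS  vc=[63, 31]
11: 0xd2 (blk 52, set 4) → MISS  vc=[63, 31, 60]
12: 0xfc (blk 63, set 7) → VC-HIT  vc=[15, 31, 60]
13: 0x38 (blk 14, set 6) → MISS  vc=[15, 31, 60, 38]
14: 0xfd (blk 63, set 7) → L1-HIT  vc=[15, 31, 60, 38]
15: 0x71 (blk 28, set 4) → MISS  vc=[15, 31, 60, 38, 52]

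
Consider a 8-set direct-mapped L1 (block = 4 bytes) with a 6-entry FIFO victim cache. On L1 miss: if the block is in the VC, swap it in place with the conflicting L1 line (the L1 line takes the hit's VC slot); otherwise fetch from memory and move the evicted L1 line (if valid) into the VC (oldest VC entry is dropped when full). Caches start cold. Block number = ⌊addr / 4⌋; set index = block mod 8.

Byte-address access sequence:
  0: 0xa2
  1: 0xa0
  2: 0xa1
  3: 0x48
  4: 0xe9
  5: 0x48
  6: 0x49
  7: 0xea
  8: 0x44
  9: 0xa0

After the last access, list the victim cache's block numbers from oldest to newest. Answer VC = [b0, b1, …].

VC = [18]

  [0] addr=0xa2 blk=40 s=0: MISS | VC []
  [1] addr=0xa0 blk=40 s=0: L1-HIT | VC []
  [2] addr=0xa1 blk=40 s=0: L1-HIT | VC []
  [3] addr=0x48 blk=18 s=2: MISS | VC []
  [4] addr=0xe9 blk=58 s=2: MISS | VC [18]
  [5] addr=0x48 blk=18 s=2: VC-HIT | VC [58]
  [6] addr=0x49 blk=18 s=2: L1-HIT | VC [58]
  [7] addr=0xea blk=58 s=2: VC-HIT | VC [18]
  [8] addr=0x44 blk=17 s=1: MISS | VC [18]
  [9] addr=0xa0 blk=40 s=0: L1-HIT | VC [18]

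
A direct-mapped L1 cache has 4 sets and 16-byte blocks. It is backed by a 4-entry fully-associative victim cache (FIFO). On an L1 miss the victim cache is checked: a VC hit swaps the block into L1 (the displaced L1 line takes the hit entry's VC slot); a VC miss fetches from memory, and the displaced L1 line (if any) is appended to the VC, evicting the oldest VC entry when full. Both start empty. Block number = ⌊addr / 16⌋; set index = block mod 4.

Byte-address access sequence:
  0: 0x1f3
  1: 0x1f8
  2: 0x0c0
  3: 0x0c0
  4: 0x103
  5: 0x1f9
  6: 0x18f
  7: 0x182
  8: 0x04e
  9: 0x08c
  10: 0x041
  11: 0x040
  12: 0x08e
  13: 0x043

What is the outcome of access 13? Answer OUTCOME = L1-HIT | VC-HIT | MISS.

OUTCOME = VC-HIT

0: 0x1f3 (blk 31, set 3) → MISS  vc=[]
1: 0x1f8 (blk 31, set 3) → L1-HIT  vc=[]
2: 0xc0 (blk 12, set 0) → MISS  vc=[]
3: 0xc0 (blk 12, set 0) → L1-HIT  vc=[]
4: 0x103 (blk 16, set 0) → MISS  vc=[12]
5: 0x1f9 (blk 31, set 3) → L1-HIT  vc=[12]
6: 0x18f (blk 24, set 0) → MISS  vc=[12, 16]
7: 0x182 (blk 24, set 0) → L1-HIT  vc=[12, 16]
8: 0x4e (blk 4, set 0) → MISS  vc=[12, 16, 24]
9: 0x8c (blk 8, set 0) → MISS  vc=[12, 16, 24, 4]
10: 0x41 (blk 4, set 0) → VC-HIT  vc=[12, 16, 24, 8]
11: 0x40 (blk 4, set 0) → L1-HIT  vc=[12, 16, 24, 8]
12: 0x8e (blk 8, set 0) → VC-HIT  vc=[12, 16, 24, 4]
13: 0x43 (blk 4, set 0) → VC-HIT  vc=[12, 16, 24, 8]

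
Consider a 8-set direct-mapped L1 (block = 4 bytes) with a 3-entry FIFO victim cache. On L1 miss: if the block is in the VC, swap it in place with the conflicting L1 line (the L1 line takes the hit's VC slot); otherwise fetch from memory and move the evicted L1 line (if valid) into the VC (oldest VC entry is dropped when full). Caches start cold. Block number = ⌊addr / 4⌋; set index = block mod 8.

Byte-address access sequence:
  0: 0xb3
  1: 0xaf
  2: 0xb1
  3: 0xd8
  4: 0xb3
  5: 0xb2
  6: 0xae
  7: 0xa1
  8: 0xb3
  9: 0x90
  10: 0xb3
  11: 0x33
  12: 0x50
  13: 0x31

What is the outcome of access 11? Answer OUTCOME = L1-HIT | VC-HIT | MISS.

  [0] addr=0xb3 blk=44 s=4: MISS | VC []
  [1] addr=0xaf blk=43 s=3: MISS | VC []
  [2] addr=0xb1 blk=44 s=4: L1-HIT | VC []
  [3] addr=0xd8 blk=54 s=6: MISS | VC []
  [4] addr=0xb3 blk=44 s=4: L1-HIT | VC []
  [5] addr=0xb2 blk=44 s=4: L1-HIT | VC []
  [6] addr=0xae blk=43 s=3: L1-HIT | VC []
  [7] addr=0xa1 blk=40 s=0: MISS | VC []
  [8] addr=0xb3 blk=44 s=4: L1-HIT | VC []
  [9] addr=0x90 blk=36 s=4: MISS | VC [44]
  [10] addr=0xb3 blk=44 s=4: VC-HIT | VC [36]
  [11] addr=0x33 blk=12 s=4: MISS | VC [36, 44]
  [12] addr=0x50 blk=20 s=4: MISS | VC [36, 44, 12]
  [13] addr=0x31 blk=12 s=4: VC-HIT | VC [36, 44, 20]

OUTCOME = MISS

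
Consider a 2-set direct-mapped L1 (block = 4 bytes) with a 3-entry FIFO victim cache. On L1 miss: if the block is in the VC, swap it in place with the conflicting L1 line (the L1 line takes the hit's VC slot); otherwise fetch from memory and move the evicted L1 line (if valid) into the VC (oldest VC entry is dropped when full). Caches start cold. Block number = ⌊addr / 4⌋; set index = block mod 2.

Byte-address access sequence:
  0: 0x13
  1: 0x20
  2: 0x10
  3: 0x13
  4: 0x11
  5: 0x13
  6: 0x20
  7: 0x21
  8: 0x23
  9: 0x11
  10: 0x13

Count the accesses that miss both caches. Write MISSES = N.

0: 0x13 (blk 4, set 0) → MISS  vc=[]
1: 0x20 (blk 8, set 0) → MISS  vc=[4]
2: 0x10 (blk 4, set 0) → VC-HIT  vc=[8]
3: 0x13 (blk 4, set 0) → L1-HIT  vc=[8]
4: 0x11 (blk 4, set 0) → L1-HIT  vc=[8]
5: 0x13 (blk 4, set 0) → L1-HIT  vc=[8]
6: 0x20 (blk 8, set 0) → VC-HIT  vc=[4]
7: 0x21 (blk 8, set 0) → L1-HIT  vc=[4]
8: 0x23 (blk 8, set 0) → L1-HIT  vc=[4]
9: 0x11 (blk 4, set 0) → VC-HIT  vc=[8]
10: 0x13 (blk 4, set 0) → L1-HIT  vc=[8]

MISSES = 2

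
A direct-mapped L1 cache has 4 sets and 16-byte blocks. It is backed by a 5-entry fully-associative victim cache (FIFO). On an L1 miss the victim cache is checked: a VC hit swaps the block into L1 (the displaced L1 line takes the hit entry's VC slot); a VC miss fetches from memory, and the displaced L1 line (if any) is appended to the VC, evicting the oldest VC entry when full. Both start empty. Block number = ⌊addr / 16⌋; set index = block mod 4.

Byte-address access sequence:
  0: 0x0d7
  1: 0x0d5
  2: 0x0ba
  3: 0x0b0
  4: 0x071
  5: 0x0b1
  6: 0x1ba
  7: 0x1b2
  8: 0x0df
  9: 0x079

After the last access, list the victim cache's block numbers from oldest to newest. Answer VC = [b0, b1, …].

  [0] addr=0xd7 blk=13 s=1: MISS | VC []
  [1] addr=0xd5 blk=13 s=1: L1-HIT | VC []
  [2] addr=0xba blk=11 s=3: MISS | VC []
  [3] addr=0xb0 blk=11 s=3: L1-HIT | VC []
  [4] addr=0x71 blk=7 s=3: MISS | VC [11]
  [5] addr=0xb1 blk=11 s=3: VC-HIT | VC [7]
  [6] addr=0x1ba blk=27 s=3: MISS | VC [7, 11]
  [7] addr=0x1b2 blk=27 s=3: L1-HIT | VC [7, 11]
  [8] addr=0xdf blk=13 s=1: L1-HIT | VC [7, 11]
  [9] addr=0x79 blk=7 s=3: VC-HIT | VC [27, 11]

VC = [27, 11]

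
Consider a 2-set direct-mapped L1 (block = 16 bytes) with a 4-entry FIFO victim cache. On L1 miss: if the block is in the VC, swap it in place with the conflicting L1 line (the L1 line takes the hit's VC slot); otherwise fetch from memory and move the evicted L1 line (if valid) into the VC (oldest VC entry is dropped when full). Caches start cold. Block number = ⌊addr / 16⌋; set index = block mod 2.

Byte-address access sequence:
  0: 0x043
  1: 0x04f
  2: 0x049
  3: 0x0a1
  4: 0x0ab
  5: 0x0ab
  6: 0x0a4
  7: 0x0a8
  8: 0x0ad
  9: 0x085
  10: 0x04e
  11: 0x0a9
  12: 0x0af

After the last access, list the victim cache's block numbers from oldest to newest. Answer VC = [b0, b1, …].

VC = [8, 4]

0: 0x43 (blk 4, set 0) → MISS  vc=[]
1: 0x4f (blk 4, set 0) → L1-HIT  vc=[]
2: 0x49 (blk 4, set 0) → L1-HIT  vc=[]
3: 0xa1 (blk 10, set 0) → MISS  vc=[4]
4: 0xab (blk 10, set 0) → L1-HIT  vc=[4]
5: 0xab (blk 10, set 0) → L1-HIT  vc=[4]
6: 0xa4 (blk 10, set 0) → L1-HIT  vc=[4]
7: 0xa8 (blk 10, set 0) → L1-HIT  vc=[4]
8: 0xad (blk 10, set 0) → L1-HIT  vc=[4]
9: 0x85 (blk 8, set 0) → MISS  vc=[4, 10]
10: 0x4e (blk 4, set 0) → VC-HIT  vc=[8, 10]
11: 0xa9 (blk 10, set 0) → VC-HIT  vc=[8, 4]
12: 0xaf (blk 10, set 0) → L1-HIT  vc=[8, 4]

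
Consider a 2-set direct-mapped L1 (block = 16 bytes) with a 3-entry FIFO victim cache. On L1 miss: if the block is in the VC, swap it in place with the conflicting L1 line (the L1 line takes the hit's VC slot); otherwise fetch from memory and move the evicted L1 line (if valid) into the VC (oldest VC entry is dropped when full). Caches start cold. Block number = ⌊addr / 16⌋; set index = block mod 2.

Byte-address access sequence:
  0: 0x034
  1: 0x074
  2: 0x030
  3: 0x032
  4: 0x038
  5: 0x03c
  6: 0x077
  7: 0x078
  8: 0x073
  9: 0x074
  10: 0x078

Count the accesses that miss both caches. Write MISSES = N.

MISSES = 2

#0 0x34→b3/s1 MISS; vc=[]
#1 0x74→b7/s1 MISS; vc=[3]
#2 0x30→b3/s1 VC-HIT; vc=[7]
#3 0x32→b3/s1 L1-HIT; vc=[7]
#4 0x38→b3/s1 L1-HIT; vc=[7]
#5 0x3c→b3/s1 L1-HIT; vc=[7]
#6 0x77→b7/s1 VC-HIT; vc=[3]
#7 0x78→b7/s1 L1-HIT; vc=[3]
#8 0x73→b7/s1 L1-HIT; vc=[3]
#9 0x74→b7/s1 L1-HIT; vc=[3]
#10 0x78→b7/s1 L1-HIT; vc=[3]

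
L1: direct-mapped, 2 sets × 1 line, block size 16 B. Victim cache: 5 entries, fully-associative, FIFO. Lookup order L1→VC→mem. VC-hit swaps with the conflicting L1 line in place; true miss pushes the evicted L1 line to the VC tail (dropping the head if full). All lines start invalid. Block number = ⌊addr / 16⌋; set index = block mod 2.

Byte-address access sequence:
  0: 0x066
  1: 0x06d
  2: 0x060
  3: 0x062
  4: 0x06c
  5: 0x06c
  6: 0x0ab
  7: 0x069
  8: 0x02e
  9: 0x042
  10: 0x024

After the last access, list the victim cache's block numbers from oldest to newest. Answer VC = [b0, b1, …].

0: 0x66 (blk 6, set 0) → MISS  vc=[]
1: 0x6d (blk 6, set 0) → L1-HIT  vc=[]
2: 0x60 (blk 6, set 0) → L1-HIT  vc=[]
3: 0x62 (blk 6, set 0) → L1-HIT  vc=[]
4: 0x6c (blk 6, set 0) → L1-HIT  vc=[]
5: 0x6c (blk 6, set 0) → L1-HIT  vc=[]
6: 0xab (blk 10, set 0) → MISS  vc=[6]
7: 0x69 (blk 6, set 0) → VC-HIT  vc=[10]
8: 0x2e (blk 2, set 0) → MISS  vc=[10, 6]
9: 0x42 (blk 4, set 0) → MISS  vc=[10, 6, 2]
10: 0x24 (blk 2, set 0) → VC-HIT  vc=[10, 6, 4]

VC = [10, 6, 4]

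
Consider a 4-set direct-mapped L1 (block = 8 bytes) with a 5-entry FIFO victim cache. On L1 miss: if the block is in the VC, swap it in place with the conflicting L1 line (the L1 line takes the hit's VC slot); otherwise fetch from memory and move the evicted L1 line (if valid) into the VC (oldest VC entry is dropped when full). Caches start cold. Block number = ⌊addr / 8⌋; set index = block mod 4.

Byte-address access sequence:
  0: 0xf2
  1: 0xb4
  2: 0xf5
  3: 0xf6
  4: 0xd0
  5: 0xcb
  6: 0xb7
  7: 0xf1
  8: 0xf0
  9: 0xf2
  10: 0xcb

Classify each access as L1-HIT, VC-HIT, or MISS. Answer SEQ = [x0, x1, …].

SEQ = [MISS, MISS, VC-HIT, L1-HIT, MISS, MISS, VC-HIT, VC-HIT, L1-HIT, L1-HIT, L1-HIT]

0: 0xf2 (blk 30, set 2) → MISS  vc=[]
1: 0xb4 (blk 22, set 2) → MISS  vc=[30]
2: 0xf5 (blk 30, set 2) → VC-HIT  vc=[22]
3: 0xf6 (blk 30, set 2) → L1-HIT  vc=[22]
4: 0xd0 (blk 26, set 2) → MISS  vc=[22, 30]
5: 0xcb (blk 25, set 1) → MISS  vc=[22, 30]
6: 0xb7 (blk 22, set 2) → VC-HIT  vc=[26, 30]
7: 0xf1 (blk 30, set 2) → VC-HIT  vc=[26, 22]
8: 0xf0 (blk 30, set 2) → L1-HIT  vc=[26, 22]
9: 0xf2 (blk 30, set 2) → L1-HIT  vc=[26, 22]
10: 0xcb (blk 25, set 1) → L1-HIT  vc=[26, 22]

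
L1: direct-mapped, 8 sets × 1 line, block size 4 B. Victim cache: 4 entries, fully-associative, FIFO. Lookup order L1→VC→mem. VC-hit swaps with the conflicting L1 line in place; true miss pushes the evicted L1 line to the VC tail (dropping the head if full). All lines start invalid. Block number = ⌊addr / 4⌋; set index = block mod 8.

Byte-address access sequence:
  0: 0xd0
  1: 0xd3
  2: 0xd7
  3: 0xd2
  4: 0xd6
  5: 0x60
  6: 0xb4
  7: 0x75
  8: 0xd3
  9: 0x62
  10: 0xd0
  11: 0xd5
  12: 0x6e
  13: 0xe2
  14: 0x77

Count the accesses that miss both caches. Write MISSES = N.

0: 0xd0 (blk 52, set 4) → MISS  vc=[]
1: 0xd3 (blk 52, set 4) → L1-HIT  vc=[]
2: 0xd7 (blk 53, set 5) → MISS  vc=[]
3: 0xd2 (blk 52, set 4) → L1-HIT  vc=[]
4: 0xd6 (blk 53, set 5) → L1-HIT  vc=[]
5: 0x60 (blk 24, set 0) → MISS  vc=[]
6: 0xb4 (blk 45, set 5) → MISS  vc=[53]
7: 0x75 (blk 29, set 5) → MISS  vc=[53, 45]
8: 0xd3 (blk 52, set 4) → L1-HIT  vc=[53, 45]
9: 0x62 (blk 24, set 0) → L1-HIT  vc=[53, 45]
10: 0xd0 (blk 52, set 4) → L1-HIT  vc=[53, 45]
11: 0xd5 (blk 53, set 5) → VC-HIT  vc=[29, 45]
12: 0x6e (blk 27, set 3) → MISS  vc=[29, 45]
13: 0xe2 (blk 56, set 0) → MISS  vc=[29, 45, 24]
14: 0x77 (blk 29, set 5) → VC-HIT  vc=[53, 45, 24]

MISSES = 7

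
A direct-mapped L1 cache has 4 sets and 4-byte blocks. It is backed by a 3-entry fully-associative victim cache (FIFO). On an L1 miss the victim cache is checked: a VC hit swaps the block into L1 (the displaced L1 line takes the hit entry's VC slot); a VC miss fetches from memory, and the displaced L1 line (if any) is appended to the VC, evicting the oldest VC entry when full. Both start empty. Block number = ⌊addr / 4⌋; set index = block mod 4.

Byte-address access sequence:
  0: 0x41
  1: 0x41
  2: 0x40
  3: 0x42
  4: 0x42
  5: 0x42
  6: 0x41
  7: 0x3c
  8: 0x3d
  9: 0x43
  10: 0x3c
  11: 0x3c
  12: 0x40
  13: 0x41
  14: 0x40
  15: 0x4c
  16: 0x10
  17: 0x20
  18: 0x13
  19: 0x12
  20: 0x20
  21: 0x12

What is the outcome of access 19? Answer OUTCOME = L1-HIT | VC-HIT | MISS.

#0 0x41→b16/s0 MISS; vc=[]
#1 0x41→b16/s0 L1-HIT; vc=[]
#2 0x40→b16/s0 L1-HIT; vc=[]
#3 0x42→b16/s0 L1-HIT; vc=[]
#4 0x42→b16/s0 L1-HIT; vc=[]
#5 0x42→b16/s0 L1-HIT; vc=[]
#6 0x41→b16/s0 L1-HIT; vc=[]
#7 0x3c→b15/s3 MISS; vc=[]
#8 0x3d→b15/s3 L1-HIT; vc=[]
#9 0x43→b16/s0 L1-HIT; vc=[]
#10 0x3c→b15/s3 L1-HIT; vc=[]
#11 0x3c→b15/s3 L1-HIT; vc=[]
#12 0x40→b16/s0 L1-HIT; vc=[]
#13 0x41→b16/s0 L1-HIT; vc=[]
#14 0x40→b16/s0 L1-HIT; vc=[]
#15 0x4c→b19/s3 MISS; vc=[15]
#16 0x10→b4/s0 MISS; vc=[15,16]
#17 0x20→b8/s0 MISS; vc=[15,16,4]
#18 0x13→b4/s0 VC-HIT; vc=[15,16,8]
#19 0x12→b4/s0 L1-HIT; vc=[15,16,8]
#20 0x20→b8/s0 VC-HIT; vc=[15,16,4]
#21 0x12→b4/s0 VC-HIT; vc=[15,16,8]

OUTCOME = L1-HIT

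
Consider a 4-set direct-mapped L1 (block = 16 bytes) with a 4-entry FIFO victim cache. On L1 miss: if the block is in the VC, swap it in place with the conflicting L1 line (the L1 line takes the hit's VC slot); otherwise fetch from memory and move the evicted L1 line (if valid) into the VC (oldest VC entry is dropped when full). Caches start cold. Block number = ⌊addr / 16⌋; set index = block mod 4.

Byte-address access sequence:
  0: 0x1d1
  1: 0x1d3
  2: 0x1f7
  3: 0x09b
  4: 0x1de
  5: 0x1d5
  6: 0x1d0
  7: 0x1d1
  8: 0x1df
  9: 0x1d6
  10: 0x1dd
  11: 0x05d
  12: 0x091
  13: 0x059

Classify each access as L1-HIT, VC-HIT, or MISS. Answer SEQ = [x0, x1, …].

SEQ = [MISS, L1-HIT, MISS, MISS, VC-HIT, L1-HIT, L1-HIT, L1-HIT, L1-HIT, L1-HIT, L1-HIT, MISS, VC-HIT, VC-HIT]

0: 0x1d1 (blk 29, set 1) → MISS  vc=[]
1: 0x1d3 (blk 29, set 1) → L1-HIT  vc=[]
2: 0x1f7 (blk 31, set 3) → MISS  vc=[]
3: 0x9b (blk 9, set 1) → MISS  vc=[29]
4: 0x1de (blk 29, set 1) → VC-HIT  vc=[9]
5: 0x1d5 (blk 29, set 1) → L1-HIT  vc=[9]
6: 0x1d0 (blk 29, set 1) → L1-HIT  vc=[9]
7: 0x1d1 (blk 29, set 1) → L1-HIT  vc=[9]
8: 0x1df (blk 29, set 1) → L1-HIT  vc=[9]
9: 0x1d6 (blk 29, set 1) → L1-HIT  vc=[9]
10: 0x1dd (blk 29, set 1) → L1-HIT  vc=[9]
11: 0x5d (blk 5, set 1) → MISS  vc=[9, 29]
12: 0x91 (blk 9, set 1) → VC-HIT  vc=[5, 29]
13: 0x59 (blk 5, set 1) → VC-HIT  vc=[9, 29]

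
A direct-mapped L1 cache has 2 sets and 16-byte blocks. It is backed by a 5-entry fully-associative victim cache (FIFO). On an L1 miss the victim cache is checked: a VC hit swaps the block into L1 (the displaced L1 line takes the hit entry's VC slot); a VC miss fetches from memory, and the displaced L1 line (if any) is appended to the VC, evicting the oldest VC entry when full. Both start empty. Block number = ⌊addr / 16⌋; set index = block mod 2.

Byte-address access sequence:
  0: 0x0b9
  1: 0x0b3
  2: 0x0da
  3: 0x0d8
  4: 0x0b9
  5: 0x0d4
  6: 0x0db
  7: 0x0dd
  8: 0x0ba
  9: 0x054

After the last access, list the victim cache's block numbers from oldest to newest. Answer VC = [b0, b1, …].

0: 0xb9 (blk 11, set 1) → MISS  vc=[]
1: 0xb3 (blk 11, set 1) → L1-HIT  vc=[]
2: 0xda (blk 13, set 1) → MISS  vc=[11]
3: 0xd8 (blk 13, set 1) → L1-HIT  vc=[11]
4: 0xb9 (blk 11, set 1) → VC-HIT  vc=[13]
5: 0xd4 (blk 13, set 1) → VC-HIT  vc=[11]
6: 0xdb (blk 13, set 1) → L1-HIT  vc=[11]
7: 0xdd (blk 13, set 1) → L1-HIT  vc=[11]
8: 0xba (blk 11, set 1) → VC-HIT  vc=[13]
9: 0x54 (blk 5, set 1) → MISS  vc=[13, 11]

VC = [13, 11]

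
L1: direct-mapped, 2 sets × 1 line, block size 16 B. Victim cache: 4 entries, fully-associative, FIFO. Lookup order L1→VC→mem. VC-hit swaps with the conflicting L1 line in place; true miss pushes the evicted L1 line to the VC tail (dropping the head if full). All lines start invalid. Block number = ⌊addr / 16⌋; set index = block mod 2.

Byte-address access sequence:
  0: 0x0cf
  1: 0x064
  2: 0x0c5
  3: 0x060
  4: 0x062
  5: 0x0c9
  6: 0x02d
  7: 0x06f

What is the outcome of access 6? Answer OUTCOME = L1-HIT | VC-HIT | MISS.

#0 0xcf→b12/s0 MISS; vc=[]
#1 0x64→b6/s0 MISS; vc=[12]
#2 0xc5→b12/s0 VC-HIT; vc=[6]
#3 0x60→b6/s0 VC-HIT; vc=[12]
#4 0x62→b6/s0 L1-HIT; vc=[12]
#5 0xc9→b12/s0 VC-HIT; vc=[6]
#6 0x2d→b2/s0 MISS; vc=[6,12]
#7 0x6f→b6/s0 VC-HIT; vc=[2,12]

OUTCOME = MISS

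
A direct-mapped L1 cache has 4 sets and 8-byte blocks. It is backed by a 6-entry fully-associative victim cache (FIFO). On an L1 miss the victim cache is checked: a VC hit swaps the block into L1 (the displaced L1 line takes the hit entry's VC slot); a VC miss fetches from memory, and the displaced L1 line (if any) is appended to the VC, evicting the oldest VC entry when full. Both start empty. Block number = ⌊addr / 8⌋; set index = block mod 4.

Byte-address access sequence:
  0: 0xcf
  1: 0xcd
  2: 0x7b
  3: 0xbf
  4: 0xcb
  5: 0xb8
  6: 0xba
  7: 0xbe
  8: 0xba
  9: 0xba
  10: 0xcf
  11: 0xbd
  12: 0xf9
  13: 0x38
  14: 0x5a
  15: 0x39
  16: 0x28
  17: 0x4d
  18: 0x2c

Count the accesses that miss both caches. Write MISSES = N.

0: 0xcf (blk 25, set 1) → MISS  vc=[]
1: 0xcd (blk 25, set 1) → L1-HIT  vc=[]
2: 0x7b (blk 15, set 3) → MISS  vc=[]
3: 0xbf (blk 23, set 3) → MISS  vc=[15]
4: 0xcb (blk 25, set 1) → L1-HIT  vc=[15]
5: 0xb8 (blk 23, set 3) → L1-HIT  vc=[15]
6: 0xba (blk 23, set 3) → L1-HIT  vc=[15]
7: 0xbe (blk 23, set 3) → L1-HIT  vc=[15]
8: 0xba (blk 23, set 3) → L1-HIT  vc=[15]
9: 0xba (blk 23, set 3) → L1-HIT  vc=[15]
10: 0xcf (blk 25, set 1) → L1-HIT  vc=[15]
11: 0xbd (blk 23, set 3) → L1-HIT  vc=[15]
12: 0xf9 (blk 31, set 3) → MISS  vc=[15, 23]
13: 0x38 (blk 7, set 3) → MISS  vc=[15, 23, 31]
14: 0x5a (blk 11, set 3) → MISS  vc=[15, 23, 31, 7]
15: 0x39 (blk 7, set 3) → VC-HIT  vc=[15, 23, 31, 11]
16: 0x28 (blk 5, set 1) → MISS  vc=[15, 23, 31, 11, 25]
17: 0x4d (blk 9, set 1) → MISS  vc=[15, 23, 31, 11, 25, 5]
18: 0x2c (blk 5, set 1) → VC-HIT  vc=[15, 23, 31, 11, 25, 9]

MISSES = 8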